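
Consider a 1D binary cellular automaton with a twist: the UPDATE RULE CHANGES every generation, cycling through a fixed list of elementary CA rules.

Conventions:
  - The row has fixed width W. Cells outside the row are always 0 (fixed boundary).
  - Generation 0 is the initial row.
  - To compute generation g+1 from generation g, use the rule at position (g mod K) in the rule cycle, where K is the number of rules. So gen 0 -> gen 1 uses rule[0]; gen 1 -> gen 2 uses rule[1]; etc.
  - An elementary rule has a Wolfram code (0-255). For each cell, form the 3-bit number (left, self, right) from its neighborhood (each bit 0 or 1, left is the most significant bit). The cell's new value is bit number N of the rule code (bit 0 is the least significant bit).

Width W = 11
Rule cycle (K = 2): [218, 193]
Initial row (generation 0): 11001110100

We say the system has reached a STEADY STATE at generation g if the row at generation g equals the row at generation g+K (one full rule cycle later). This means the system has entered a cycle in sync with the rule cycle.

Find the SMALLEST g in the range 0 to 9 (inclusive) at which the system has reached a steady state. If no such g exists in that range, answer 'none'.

Gen 0: 11001110100
Gen 1 (rule 218): 11111110010
Gen 2 (rule 193): 01111110000
Gen 3 (rule 218): 11111111000
Gen 4 (rule 193): 01111111011
Gen 5 (rule 218): 11111111011
Gen 6 (rule 193): 01111111001
Gen 7 (rule 218): 11111111110
Gen 8 (rule 193): 01111111110
Gen 9 (rule 218): 11111111111
Gen 10 (rule 193): 01111111111
Gen 11 (rule 218): 11111111111

Answer: 9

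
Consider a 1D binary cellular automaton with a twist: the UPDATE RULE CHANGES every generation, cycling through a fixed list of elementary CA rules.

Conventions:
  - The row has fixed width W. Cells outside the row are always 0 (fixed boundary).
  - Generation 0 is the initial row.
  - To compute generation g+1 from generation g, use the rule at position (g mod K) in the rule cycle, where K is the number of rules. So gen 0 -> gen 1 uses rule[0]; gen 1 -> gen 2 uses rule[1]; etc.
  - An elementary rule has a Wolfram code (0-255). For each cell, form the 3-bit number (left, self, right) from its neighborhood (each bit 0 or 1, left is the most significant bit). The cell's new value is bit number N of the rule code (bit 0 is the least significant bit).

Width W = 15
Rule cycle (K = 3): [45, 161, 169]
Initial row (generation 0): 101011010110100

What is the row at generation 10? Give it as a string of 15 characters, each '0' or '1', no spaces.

Gen 0: 101011010110100
Gen 1 (rule 45): 111110111101101
Gen 2 (rule 161): 011101011010010
Gen 3 (rule 169): 011010110100000
Gen 4 (rule 45): 010111101101111
Gen 5 (rule 161): 001011010010110
Gen 6 (rule 169): 100110100001100
Gen 7 (rule 45): 100101101101001
Gen 8 (rule 161): 000010010010000
Gen 9 (rule 169): 111000000000111
Gen 10 (rule 45): 100011111110100

Answer: 100011111110100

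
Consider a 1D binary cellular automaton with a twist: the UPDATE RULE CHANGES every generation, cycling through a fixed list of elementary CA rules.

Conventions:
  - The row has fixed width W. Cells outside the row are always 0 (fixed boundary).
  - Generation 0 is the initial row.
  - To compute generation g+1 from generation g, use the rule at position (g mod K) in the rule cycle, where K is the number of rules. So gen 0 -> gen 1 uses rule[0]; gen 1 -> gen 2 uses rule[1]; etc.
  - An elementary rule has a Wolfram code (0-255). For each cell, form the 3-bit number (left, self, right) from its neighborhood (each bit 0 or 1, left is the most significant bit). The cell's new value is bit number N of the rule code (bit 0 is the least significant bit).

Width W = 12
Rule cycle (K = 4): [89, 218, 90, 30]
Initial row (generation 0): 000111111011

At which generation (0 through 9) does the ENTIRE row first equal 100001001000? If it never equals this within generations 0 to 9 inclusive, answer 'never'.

Gen 0: 000111111011
Gen 1 (rule 89): 110100001011
Gen 2 (rule 218): 110010010011
Gen 3 (rule 90): 111101101111
Gen 4 (rule 30): 100001001000
Gen 5 (rule 89): 011100100111
Gen 6 (rule 218): 111111011111
Gen 7 (rule 90): 100001010001
Gen 8 (rule 30): 110011011011
Gen 9 (rule 89): 111011011011

Answer: 4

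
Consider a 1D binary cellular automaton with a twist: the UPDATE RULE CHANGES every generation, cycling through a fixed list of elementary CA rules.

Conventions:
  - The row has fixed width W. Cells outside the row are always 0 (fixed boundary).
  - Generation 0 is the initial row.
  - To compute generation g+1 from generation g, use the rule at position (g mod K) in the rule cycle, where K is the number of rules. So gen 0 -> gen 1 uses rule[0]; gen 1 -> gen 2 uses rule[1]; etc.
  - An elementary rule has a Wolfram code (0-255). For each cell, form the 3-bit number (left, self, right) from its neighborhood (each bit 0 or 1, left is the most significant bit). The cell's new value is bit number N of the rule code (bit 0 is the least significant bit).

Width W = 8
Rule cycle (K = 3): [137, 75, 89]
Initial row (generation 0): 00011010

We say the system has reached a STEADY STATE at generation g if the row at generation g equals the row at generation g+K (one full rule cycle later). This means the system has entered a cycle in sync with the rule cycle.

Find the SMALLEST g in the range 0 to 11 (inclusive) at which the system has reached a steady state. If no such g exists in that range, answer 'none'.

Answer: 4

Derivation:
Gen 0: 00011010
Gen 1 (rule 137): 11010000
Gen 2 (rule 75): 11000111
Gen 3 (rule 89): 11110101
Gen 4 (rule 137): 11100000
Gen 5 (rule 75): 10101111
Gen 6 (rule 89): 00001001
Gen 7 (rule 137): 11100000
Gen 8 (rule 75): 10101111
Gen 9 (rule 89): 00001001
Gen 10 (rule 137): 11100000
Gen 11 (rule 75): 10101111
Gen 12 (rule 89): 00001001
Gen 13 (rule 137): 11100000
Gen 14 (rule 75): 10101111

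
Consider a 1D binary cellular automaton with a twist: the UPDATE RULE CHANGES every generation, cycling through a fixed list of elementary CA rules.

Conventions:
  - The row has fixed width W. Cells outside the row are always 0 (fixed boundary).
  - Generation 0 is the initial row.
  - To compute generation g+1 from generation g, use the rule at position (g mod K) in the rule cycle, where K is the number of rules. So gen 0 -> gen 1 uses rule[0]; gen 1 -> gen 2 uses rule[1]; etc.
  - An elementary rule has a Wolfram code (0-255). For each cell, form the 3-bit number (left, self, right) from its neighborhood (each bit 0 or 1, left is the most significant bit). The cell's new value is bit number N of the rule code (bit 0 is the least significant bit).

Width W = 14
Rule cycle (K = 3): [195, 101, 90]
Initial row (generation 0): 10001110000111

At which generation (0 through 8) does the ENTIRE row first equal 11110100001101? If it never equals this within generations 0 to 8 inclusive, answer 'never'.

Gen 0: 10001110000111
Gen 1 (rule 195): 00110110111011
Gen 2 (rule 101): 10011011001101
Gen 3 (rule 90): 01111011111100
Gen 4 (rule 195): 10111001111101
Gen 5 (rule 101): 11001000000111
Gen 6 (rule 90): 11110100001101
Gen 7 (rule 195): 01110001110100
Gen 8 (rule 101): 00010100011101

Answer: 6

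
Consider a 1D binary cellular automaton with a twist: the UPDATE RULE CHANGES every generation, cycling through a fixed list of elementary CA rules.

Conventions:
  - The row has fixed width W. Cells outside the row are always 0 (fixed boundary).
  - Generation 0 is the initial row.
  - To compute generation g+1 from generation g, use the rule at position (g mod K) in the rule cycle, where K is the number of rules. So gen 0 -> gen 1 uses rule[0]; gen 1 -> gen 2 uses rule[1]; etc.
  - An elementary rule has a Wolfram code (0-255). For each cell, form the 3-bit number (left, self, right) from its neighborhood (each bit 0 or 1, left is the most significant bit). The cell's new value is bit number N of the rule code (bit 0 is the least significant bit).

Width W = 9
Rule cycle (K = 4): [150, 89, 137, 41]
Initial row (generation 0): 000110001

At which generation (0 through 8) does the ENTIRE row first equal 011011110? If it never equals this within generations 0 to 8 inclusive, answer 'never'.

Answer: 5

Derivation:
Gen 0: 000110001
Gen 1 (rule 150): 001001011
Gen 2 (rule 89): 100100011
Gen 3 (rule 137): 000001010
Gen 4 (rule 41): 111100100
Gen 5 (rule 150): 011011110
Gen 6 (rule 89): 011010011
Gen 7 (rule 137): 010000010
Gen 8 (rule 41): 000111000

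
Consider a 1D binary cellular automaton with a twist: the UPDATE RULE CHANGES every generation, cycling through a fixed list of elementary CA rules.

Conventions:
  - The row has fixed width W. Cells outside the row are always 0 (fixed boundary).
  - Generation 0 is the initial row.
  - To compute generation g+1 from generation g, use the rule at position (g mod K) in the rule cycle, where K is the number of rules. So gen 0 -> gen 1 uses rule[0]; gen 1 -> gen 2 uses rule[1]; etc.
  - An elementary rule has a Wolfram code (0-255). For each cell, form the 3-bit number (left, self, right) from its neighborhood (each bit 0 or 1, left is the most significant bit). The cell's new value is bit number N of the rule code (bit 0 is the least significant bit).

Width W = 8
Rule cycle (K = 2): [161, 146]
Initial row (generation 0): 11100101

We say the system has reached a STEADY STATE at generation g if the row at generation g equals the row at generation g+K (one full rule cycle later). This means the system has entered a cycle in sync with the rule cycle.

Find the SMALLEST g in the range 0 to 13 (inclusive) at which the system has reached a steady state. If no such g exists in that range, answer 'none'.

Answer: 1

Derivation:
Gen 0: 11100101
Gen 1 (rule 161): 01000010
Gen 2 (rule 146): 10100101
Gen 3 (rule 161): 01000010
Gen 4 (rule 146): 10100101
Gen 5 (rule 161): 01000010
Gen 6 (rule 146): 10100101
Gen 7 (rule 161): 01000010
Gen 8 (rule 146): 10100101
Gen 9 (rule 161): 01000010
Gen 10 (rule 146): 10100101
Gen 11 (rule 161): 01000010
Gen 12 (rule 146): 10100101
Gen 13 (rule 161): 01000010
Gen 14 (rule 146): 10100101
Gen 15 (rule 161): 01000010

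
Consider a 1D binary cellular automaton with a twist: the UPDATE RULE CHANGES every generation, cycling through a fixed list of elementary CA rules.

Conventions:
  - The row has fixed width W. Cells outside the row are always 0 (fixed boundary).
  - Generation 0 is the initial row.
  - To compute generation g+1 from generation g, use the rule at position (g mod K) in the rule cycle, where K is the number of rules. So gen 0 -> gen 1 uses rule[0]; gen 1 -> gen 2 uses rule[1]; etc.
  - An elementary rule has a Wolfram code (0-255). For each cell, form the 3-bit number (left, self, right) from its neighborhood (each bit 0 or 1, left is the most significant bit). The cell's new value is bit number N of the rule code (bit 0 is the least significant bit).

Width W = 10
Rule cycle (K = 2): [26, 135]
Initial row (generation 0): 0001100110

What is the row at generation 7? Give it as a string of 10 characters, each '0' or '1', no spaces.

Gen 0: 0001100110
Gen 1 (rule 26): 0011011101
Gen 2 (rule 135): 1100001001
Gen 3 (rule 26): 1010010110
Gen 4 (rule 135): 1010110000
Gen 5 (rule 26): 0000101000
Gen 6 (rule 135): 1111101011
Gen 7 (rule 26): 1000000010

Answer: 1000000010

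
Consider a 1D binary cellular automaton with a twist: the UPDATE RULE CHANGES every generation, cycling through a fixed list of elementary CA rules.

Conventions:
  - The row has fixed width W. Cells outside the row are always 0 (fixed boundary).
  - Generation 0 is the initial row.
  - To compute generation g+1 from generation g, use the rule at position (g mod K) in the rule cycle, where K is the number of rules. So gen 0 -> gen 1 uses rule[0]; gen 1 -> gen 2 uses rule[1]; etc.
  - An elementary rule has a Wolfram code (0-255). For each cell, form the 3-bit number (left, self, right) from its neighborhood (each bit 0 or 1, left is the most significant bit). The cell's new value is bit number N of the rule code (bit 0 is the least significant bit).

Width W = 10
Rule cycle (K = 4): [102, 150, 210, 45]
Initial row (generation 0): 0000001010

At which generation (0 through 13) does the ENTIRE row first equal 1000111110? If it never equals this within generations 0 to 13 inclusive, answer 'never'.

Gen 0: 0000001010
Gen 1 (rule 102): 0000011110
Gen 2 (rule 150): 0000101101
Gen 3 (rule 210): 0001000100
Gen 4 (rule 45): 1101010101
Gen 5 (rule 102): 0111111111
Gen 6 (rule 150): 1011111110
Gen 7 (rule 210): 0001111111
Gen 8 (rule 45): 1101000000
Gen 9 (rule 102): 0111000000
Gen 10 (rule 150): 1010100000
Gen 11 (rule 210): 0000010000
Gen 12 (rule 45): 1111010111
Gen 13 (rule 102): 0001111001

Answer: never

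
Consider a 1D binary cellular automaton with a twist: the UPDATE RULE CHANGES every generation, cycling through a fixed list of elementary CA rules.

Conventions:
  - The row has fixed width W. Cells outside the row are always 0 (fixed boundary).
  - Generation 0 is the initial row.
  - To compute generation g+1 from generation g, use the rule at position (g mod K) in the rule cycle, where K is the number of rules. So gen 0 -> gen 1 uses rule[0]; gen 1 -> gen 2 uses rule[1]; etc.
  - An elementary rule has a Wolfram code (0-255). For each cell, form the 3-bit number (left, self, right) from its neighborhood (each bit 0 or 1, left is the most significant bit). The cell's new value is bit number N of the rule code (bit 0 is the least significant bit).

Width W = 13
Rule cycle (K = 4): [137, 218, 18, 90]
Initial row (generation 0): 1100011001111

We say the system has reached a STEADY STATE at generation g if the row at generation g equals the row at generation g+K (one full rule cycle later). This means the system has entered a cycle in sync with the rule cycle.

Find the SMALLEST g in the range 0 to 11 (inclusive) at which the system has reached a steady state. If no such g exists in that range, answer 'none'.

Gen 0: 1100011001111
Gen 1 (rule 137): 1001010001110
Gen 2 (rule 218): 0110001011111
Gen 3 (rule 18): 1001010000000
Gen 4 (rule 90): 0110001000000
Gen 5 (rule 137): 0100100011111
Gen 6 (rule 218): 1011010111111
Gen 7 (rule 18): 0000000000000
Gen 8 (rule 90): 0000000000000
Gen 9 (rule 137): 1111111111111
Gen 10 (rule 218): 1111111111111
Gen 11 (rule 18): 0000000000000
Gen 12 (rule 90): 0000000000000
Gen 13 (rule 137): 1111111111111
Gen 14 (rule 218): 1111111111111
Gen 15 (rule 18): 0000000000000

Answer: 7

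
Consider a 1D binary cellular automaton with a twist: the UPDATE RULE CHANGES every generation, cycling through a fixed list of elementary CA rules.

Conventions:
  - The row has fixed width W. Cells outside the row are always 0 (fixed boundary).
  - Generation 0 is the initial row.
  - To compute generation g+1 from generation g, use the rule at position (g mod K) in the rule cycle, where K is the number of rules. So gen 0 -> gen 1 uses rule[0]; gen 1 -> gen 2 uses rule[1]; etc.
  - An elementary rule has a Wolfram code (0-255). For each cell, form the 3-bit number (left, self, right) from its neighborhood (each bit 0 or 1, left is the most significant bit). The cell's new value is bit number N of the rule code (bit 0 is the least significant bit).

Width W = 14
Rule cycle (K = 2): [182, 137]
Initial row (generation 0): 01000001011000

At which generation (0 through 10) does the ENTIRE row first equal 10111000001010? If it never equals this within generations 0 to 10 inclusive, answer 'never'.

Answer: 4

Derivation:
Gen 0: 01000001011000
Gen 1 (rule 182): 11100011100100
Gen 2 (rule 137): 11001011000001
Gen 3 (rule 182): 00111100100011
Gen 4 (rule 137): 10111000001010
Gen 5 (rule 182): 11010100011111
Gen 6 (rule 137): 10000001011110
Gen 7 (rule 182): 11000011101101
Gen 8 (rule 137): 10011011001000
Gen 9 (rule 182): 11100100111100
Gen 10 (rule 137): 11000000111001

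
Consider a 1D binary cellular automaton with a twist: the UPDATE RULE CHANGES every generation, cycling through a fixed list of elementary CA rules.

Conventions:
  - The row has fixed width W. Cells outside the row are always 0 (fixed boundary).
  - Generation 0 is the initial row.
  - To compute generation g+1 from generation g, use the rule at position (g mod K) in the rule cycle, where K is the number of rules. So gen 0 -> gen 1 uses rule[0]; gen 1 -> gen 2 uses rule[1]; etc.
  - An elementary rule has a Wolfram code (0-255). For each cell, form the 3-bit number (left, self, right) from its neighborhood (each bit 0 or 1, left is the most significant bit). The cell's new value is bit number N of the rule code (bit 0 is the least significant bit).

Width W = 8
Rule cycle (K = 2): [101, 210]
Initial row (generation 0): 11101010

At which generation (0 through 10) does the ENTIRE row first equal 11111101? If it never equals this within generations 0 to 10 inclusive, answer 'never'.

Answer: 9

Derivation:
Gen 0: 11101010
Gen 1 (rule 101): 00111110
Gen 2 (rule 210): 01011111
Gen 3 (rule 101): 01100001
Gen 4 (rule 210): 10110010
Gen 5 (rule 101): 11010010
Gen 6 (rule 210): 01001101
Gen 7 (rule 101): 01000111
Gen 8 (rule 210): 10101011
Gen 9 (rule 101): 11111101
Gen 10 (rule 210): 01111100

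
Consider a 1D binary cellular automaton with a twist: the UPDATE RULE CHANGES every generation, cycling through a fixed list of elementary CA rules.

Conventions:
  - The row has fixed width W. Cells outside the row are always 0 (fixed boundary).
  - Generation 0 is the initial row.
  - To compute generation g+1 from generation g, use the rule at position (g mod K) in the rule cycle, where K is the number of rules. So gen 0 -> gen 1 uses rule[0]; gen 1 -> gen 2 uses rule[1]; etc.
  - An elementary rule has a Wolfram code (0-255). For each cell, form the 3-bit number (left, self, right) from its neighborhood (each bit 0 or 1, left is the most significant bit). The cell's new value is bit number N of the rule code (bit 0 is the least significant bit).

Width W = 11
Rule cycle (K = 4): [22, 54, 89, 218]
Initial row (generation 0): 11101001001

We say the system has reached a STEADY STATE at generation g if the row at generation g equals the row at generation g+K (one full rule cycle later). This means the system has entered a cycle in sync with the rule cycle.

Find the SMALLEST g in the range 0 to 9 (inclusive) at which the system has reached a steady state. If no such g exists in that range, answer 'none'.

Answer: 4

Derivation:
Gen 0: 11101001001
Gen 1 (rule 22): 00001111111
Gen 2 (rule 54): 00010000000
Gen 3 (rule 89): 11001111111
Gen 4 (rule 218): 11111111111
Gen 5 (rule 22): 00000000000
Gen 6 (rule 54): 00000000000
Gen 7 (rule 89): 11111111111
Gen 8 (rule 218): 11111111111
Gen 9 (rule 22): 00000000000
Gen 10 (rule 54): 00000000000
Gen 11 (rule 89): 11111111111
Gen 12 (rule 218): 11111111111
Gen 13 (rule 22): 00000000000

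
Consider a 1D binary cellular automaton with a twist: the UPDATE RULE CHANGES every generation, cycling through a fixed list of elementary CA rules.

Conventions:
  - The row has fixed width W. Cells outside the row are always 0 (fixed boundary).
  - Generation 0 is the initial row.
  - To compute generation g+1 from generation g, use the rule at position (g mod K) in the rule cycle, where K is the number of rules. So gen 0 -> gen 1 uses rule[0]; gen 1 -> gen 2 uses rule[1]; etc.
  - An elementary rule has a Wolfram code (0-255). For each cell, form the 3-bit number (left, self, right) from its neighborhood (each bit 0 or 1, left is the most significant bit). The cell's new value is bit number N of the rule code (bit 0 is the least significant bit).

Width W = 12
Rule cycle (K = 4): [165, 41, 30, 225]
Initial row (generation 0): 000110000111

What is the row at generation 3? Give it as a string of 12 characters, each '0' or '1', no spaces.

Answer: 111100110000

Derivation:
Gen 0: 000110000111
Gen 1 (rule 165): 110000110010
Gen 2 (rule 41): 100110100000
Gen 3 (rule 30): 111100110000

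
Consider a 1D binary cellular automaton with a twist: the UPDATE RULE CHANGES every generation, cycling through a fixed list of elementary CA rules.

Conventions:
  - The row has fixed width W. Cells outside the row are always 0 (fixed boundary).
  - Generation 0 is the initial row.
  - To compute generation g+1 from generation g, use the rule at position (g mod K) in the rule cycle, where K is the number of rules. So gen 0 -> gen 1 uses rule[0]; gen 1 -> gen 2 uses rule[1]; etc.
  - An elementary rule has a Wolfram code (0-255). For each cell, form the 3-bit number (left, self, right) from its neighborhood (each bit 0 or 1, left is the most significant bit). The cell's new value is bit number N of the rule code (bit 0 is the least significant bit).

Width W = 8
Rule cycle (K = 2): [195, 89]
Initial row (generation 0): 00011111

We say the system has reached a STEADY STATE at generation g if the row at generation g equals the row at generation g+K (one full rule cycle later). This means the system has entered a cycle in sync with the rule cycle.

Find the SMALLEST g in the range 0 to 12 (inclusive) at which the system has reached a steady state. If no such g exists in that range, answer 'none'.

Answer: 6

Derivation:
Gen 0: 00011111
Gen 1 (rule 195): 11101111
Gen 2 (rule 89): 10101001
Gen 3 (rule 195): 00000010
Gen 4 (rule 89): 11111001
Gen 5 (rule 195): 01111010
Gen 6 (rule 89): 01001001
Gen 7 (rule 195): 10010010
Gen 8 (rule 89): 01001001
Gen 9 (rule 195): 10010010
Gen 10 (rule 89): 01001001
Gen 11 (rule 195): 10010010
Gen 12 (rule 89): 01001001
Gen 13 (rule 195): 10010010
Gen 14 (rule 89): 01001001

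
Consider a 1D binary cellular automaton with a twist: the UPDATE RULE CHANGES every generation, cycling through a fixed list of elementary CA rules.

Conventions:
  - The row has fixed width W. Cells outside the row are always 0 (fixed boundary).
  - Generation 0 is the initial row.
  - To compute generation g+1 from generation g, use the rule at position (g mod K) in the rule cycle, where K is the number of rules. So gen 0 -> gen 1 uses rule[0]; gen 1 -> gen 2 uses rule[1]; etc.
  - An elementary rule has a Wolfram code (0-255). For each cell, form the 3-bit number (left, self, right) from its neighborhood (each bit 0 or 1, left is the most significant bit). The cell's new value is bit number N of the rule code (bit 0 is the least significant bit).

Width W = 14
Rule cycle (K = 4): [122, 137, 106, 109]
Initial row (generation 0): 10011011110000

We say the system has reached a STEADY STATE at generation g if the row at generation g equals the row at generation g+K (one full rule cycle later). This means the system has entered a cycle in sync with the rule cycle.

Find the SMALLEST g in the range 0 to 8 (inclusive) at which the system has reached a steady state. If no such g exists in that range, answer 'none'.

Answer: 6

Derivation:
Gen 0: 10011011110000
Gen 1 (rule 122): 01111110011000
Gen 2 (rule 137): 01111100010011
Gen 3 (rule 106): 11000100100111
Gen 4 (rule 109): 11010100100101
Gen 5 (rule 122): 11101011011010
Gen 6 (rule 137): 11000010010000
Gen 7 (rule 106): 11000100100000
Gen 8 (rule 109): 11010100101111
Gen 9 (rule 122): 11101011011001
Gen 10 (rule 137): 11000010010000
Gen 11 (rule 106): 11000100100000
Gen 12 (rule 109): 11010100101111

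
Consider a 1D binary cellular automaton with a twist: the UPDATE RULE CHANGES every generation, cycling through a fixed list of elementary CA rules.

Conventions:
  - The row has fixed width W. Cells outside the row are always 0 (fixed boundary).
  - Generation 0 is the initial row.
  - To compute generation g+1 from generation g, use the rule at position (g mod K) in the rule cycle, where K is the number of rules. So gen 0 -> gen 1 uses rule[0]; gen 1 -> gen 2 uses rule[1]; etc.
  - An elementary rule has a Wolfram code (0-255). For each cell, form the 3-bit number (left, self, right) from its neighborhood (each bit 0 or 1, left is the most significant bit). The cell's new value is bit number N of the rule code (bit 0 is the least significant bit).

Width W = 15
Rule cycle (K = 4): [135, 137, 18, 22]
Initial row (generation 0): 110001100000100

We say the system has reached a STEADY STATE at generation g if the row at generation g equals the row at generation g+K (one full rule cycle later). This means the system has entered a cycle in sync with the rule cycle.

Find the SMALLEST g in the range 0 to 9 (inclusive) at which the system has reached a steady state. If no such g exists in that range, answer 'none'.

Answer: none

Derivation:
Gen 0: 110001100000100
Gen 1 (rule 135): 000110001111101
Gen 2 (rule 137): 110100101111000
Gen 3 (rule 18): 000011000000100
Gen 4 (rule 22): 000100100001110
Gen 5 (rule 135): 111101101110100
Gen 6 (rule 137): 111001001100001
Gen 7 (rule 18): 000110110010010
Gen 8 (rule 22): 001000001111111
Gen 9 (rule 135): 111011110111110
Gen 10 (rule 137): 110011100111100
Gen 11 (rule 18): 001100011000010
Gen 12 (rule 22): 010010100100111
Gen 13 (rule 135): 110110101101010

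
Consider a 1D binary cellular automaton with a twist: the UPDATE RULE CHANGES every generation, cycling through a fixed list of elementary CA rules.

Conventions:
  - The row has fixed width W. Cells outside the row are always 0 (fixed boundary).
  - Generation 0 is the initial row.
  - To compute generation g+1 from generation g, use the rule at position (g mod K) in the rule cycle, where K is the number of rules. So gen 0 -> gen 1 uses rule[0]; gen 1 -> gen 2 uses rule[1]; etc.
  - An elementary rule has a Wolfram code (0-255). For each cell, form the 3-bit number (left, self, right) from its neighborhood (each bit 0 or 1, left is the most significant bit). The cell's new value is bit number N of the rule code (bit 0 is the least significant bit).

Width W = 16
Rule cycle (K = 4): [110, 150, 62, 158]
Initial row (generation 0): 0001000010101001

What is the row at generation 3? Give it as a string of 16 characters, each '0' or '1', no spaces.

Answer: 1111111110001000

Derivation:
Gen 0: 0001000010101001
Gen 1 (rule 110): 0011000111111011
Gen 2 (rule 150): 0100101011110000
Gen 3 (rule 62): 1111111110001000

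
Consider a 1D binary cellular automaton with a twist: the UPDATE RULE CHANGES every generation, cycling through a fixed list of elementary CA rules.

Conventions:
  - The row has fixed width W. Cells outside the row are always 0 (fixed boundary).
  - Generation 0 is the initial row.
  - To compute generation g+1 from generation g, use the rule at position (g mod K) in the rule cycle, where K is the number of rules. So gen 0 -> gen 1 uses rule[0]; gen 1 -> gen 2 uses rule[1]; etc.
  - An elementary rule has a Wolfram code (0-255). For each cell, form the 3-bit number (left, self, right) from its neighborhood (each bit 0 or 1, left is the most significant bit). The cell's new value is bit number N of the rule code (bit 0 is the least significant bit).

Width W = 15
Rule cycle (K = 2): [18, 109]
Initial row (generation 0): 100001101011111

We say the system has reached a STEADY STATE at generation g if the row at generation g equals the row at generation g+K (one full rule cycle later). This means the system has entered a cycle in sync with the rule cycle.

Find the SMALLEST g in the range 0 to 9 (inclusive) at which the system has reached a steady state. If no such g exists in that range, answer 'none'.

Answer: 5

Derivation:
Gen 0: 100001101011111
Gen 1 (rule 18): 010010000000000
Gen 2 (rule 109): 010010111111111
Gen 3 (rule 18): 101100000000000
Gen 4 (rule 109): 111101111111111
Gen 5 (rule 18): 000000000000000
Gen 6 (rule 109): 111111111111111
Gen 7 (rule 18): 000000000000000
Gen 8 (rule 109): 111111111111111
Gen 9 (rule 18): 000000000000000
Gen 10 (rule 109): 111111111111111
Gen 11 (rule 18): 000000000000000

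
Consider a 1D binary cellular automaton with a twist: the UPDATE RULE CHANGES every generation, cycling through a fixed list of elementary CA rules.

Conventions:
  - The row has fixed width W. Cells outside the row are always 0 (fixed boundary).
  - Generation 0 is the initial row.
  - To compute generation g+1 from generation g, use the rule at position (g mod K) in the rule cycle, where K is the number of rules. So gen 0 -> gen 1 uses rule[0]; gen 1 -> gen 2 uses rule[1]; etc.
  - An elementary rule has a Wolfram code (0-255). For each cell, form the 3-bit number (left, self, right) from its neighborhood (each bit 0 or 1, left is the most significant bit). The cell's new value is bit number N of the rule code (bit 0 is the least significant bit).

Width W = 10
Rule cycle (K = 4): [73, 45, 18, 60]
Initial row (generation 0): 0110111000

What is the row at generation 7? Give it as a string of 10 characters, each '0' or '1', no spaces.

Answer: 0000100010

Derivation:
Gen 0: 0110111000
Gen 1 (rule 73): 0110101011
Gen 2 (rule 45): 0101111110
Gen 3 (rule 18): 1000000001
Gen 4 (rule 60): 1100000001
Gen 5 (rule 73): 1101111100
Gen 6 (rule 45): 1011000001
Gen 7 (rule 18): 0000100010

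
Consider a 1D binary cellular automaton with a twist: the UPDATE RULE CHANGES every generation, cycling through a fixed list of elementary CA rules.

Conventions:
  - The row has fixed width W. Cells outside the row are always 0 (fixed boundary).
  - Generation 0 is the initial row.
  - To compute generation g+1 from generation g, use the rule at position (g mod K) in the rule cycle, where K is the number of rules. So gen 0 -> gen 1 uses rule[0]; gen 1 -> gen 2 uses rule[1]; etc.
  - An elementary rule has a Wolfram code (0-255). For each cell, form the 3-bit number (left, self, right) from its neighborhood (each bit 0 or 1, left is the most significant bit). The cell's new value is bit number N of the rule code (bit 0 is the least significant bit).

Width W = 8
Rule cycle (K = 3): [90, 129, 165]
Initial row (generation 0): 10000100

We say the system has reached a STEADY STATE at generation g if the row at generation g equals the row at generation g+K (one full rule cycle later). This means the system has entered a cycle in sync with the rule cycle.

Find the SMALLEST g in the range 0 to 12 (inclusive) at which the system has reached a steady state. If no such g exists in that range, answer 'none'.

Gen 0: 10000100
Gen 1 (rule 90): 01001010
Gen 2 (rule 129): 00000000
Gen 3 (rule 165): 11111111
Gen 4 (rule 90): 10000001
Gen 5 (rule 129): 00111100
Gen 6 (rule 165): 10011001
Gen 7 (rule 90): 01111110
Gen 8 (rule 129): 00111100
Gen 9 (rule 165): 10011001
Gen 10 (rule 90): 01111110
Gen 11 (rule 129): 00111100
Gen 12 (rule 165): 10011001
Gen 13 (rule 90): 01111110
Gen 14 (rule 129): 00111100
Gen 15 (rule 165): 10011001

Answer: 5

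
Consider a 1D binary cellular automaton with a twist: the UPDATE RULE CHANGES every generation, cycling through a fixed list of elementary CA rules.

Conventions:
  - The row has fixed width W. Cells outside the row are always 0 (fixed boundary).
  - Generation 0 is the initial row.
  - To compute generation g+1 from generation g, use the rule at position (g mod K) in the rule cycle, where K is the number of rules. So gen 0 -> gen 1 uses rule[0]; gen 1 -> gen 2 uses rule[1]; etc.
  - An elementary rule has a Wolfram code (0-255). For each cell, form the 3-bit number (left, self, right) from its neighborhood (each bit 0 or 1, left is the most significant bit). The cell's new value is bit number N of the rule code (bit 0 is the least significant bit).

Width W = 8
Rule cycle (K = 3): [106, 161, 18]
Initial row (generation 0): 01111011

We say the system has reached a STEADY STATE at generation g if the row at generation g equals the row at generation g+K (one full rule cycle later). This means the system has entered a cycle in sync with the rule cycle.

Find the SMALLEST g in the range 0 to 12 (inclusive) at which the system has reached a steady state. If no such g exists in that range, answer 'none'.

Gen 0: 01111011
Gen 1 (rule 106): 11001111
Gen 2 (rule 161): 00000110
Gen 3 (rule 18): 00001001
Gen 4 (rule 106): 00010010
Gen 5 (rule 161): 11000000
Gen 6 (rule 18): 00100000
Gen 7 (rule 106): 01000000
Gen 8 (rule 161): 00011111
Gen 9 (rule 18): 00100000
Gen 10 (rule 106): 01000000
Gen 11 (rule 161): 00011111
Gen 12 (rule 18): 00100000
Gen 13 (rule 106): 01000000
Gen 14 (rule 161): 00011111
Gen 15 (rule 18): 00100000

Answer: 6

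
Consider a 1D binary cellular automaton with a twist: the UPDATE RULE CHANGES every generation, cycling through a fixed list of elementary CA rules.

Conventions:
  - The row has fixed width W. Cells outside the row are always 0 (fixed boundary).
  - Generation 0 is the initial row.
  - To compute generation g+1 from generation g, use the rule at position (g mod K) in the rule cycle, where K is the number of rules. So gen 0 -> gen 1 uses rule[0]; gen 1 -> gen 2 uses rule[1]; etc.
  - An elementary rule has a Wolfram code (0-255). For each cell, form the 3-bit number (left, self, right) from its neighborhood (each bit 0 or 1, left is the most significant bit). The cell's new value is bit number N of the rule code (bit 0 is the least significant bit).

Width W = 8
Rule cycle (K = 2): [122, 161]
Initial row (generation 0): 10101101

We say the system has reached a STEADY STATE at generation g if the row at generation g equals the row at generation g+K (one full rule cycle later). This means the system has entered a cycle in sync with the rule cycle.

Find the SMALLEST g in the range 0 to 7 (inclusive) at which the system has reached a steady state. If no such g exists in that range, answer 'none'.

Answer: 1

Derivation:
Gen 0: 10101101
Gen 1 (rule 122): 01011110
Gen 2 (rule 161): 00101100
Gen 3 (rule 122): 01011110
Gen 4 (rule 161): 00101100
Gen 5 (rule 122): 01011110
Gen 6 (rule 161): 00101100
Gen 7 (rule 122): 01011110
Gen 8 (rule 161): 00101100
Gen 9 (rule 122): 01011110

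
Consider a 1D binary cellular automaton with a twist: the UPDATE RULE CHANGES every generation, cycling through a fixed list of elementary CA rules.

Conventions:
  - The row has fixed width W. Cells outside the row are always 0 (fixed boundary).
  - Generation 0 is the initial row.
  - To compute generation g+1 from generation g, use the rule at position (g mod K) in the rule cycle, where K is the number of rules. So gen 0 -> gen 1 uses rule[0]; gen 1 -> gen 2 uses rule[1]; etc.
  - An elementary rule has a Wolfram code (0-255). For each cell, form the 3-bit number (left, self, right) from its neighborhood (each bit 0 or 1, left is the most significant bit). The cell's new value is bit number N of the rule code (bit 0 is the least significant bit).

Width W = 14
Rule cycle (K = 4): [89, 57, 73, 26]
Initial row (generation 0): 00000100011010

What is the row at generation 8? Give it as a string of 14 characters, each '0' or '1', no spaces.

Gen 0: 00000100011010
Gen 1 (rule 89): 11110011011001
Gen 2 (rule 57): 10001010110100
Gen 3 (rule 73): 00100000110001
Gen 4 (rule 26): 01010001101010
Gen 5 (rule 89): 00001101100001
Gen 6 (rule 57): 11101011011100
Gen 7 (rule 73): 10100011010101
Gen 8 (rule 26): 00010110000000

Answer: 00010110000000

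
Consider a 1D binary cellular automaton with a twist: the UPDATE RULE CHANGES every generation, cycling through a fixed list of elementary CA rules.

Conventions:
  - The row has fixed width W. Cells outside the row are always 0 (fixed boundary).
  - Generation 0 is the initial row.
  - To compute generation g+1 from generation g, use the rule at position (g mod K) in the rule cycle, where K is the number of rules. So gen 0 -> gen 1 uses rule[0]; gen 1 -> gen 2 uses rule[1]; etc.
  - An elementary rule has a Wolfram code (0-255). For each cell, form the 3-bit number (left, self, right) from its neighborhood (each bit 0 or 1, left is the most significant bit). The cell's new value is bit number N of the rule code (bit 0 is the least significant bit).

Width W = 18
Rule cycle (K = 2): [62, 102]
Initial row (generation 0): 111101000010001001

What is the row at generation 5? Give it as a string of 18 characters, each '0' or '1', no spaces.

Answer: 000000000011001111

Derivation:
Gen 0: 111101000010001001
Gen 1 (rule 62): 100011100111011111
Gen 2 (rule 102): 100100101001100001
Gen 3 (rule 62): 111111111111010011
Gen 4 (rule 102): 000000000001110101
Gen 5 (rule 62): 000000000011001111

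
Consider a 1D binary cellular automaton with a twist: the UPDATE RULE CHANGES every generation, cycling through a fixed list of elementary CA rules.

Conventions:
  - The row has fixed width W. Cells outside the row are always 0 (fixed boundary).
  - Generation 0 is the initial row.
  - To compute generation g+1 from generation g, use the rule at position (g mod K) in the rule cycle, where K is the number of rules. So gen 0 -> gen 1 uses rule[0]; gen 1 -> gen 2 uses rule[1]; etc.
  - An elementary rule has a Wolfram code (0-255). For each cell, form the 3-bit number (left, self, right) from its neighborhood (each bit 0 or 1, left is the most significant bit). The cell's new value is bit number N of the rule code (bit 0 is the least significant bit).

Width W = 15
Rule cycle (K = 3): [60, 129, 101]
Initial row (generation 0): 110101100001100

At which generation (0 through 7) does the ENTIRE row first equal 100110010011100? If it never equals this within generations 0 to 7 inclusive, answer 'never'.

Gen 0: 110101100001100
Gen 1 (rule 60): 101111010001010
Gen 2 (rule 129): 000110000100000
Gen 3 (rule 101): 110010110101111
Gen 4 (rule 60): 101011101111000
Gen 5 (rule 129): 000001000110011
Gen 6 (rule 101): 111101010010001
Gen 7 (rule 60): 100011111011001

Answer: never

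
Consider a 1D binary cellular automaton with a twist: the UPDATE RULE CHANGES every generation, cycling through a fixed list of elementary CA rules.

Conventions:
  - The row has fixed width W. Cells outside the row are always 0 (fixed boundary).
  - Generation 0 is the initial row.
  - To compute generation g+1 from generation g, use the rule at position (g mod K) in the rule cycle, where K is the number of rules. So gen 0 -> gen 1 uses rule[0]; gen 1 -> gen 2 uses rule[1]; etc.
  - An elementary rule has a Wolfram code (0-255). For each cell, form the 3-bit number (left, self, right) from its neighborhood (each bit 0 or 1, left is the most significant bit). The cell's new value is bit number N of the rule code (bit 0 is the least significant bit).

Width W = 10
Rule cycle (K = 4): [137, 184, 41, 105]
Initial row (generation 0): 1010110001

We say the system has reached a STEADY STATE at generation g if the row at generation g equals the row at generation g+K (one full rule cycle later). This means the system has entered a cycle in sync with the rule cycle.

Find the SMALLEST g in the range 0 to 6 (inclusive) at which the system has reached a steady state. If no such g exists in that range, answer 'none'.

Answer: none

Derivation:
Gen 0: 1010110001
Gen 1 (rule 137): 0000100100
Gen 2 (rule 184): 0000010010
Gen 3 (rule 41): 1111000000
Gen 4 (rule 105): 1001011111
Gen 5 (rule 137): 0000011110
Gen 6 (rule 184): 0000011101
Gen 7 (rule 41): 1111010010
Gen 8 (rule 105): 1001100000
Gen 9 (rule 137): 0001001111
Gen 10 (rule 184): 0000101110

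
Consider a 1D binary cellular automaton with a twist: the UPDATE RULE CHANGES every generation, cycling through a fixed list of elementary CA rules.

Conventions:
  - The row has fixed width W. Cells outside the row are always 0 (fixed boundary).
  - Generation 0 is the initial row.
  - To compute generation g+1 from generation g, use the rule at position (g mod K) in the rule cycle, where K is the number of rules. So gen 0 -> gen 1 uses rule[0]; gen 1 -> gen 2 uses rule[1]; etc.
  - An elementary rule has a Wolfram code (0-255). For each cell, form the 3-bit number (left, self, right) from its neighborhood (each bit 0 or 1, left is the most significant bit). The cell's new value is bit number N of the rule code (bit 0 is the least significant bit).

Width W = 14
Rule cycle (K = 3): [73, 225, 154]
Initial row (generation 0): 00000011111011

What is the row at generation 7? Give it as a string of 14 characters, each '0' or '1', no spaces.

Gen 0: 00000011111011
Gen 1 (rule 73): 11111010001011
Gen 2 (rule 225): 01111100100101
Gen 3 (rule 154): 11111011011000
Gen 4 (rule 73): 10001011011011
Gen 5 (rule 225): 00100101101101
Gen 6 (rule 154): 01011001001000
Gen 7 (rule 73): 00011000000011

Answer: 00011000000011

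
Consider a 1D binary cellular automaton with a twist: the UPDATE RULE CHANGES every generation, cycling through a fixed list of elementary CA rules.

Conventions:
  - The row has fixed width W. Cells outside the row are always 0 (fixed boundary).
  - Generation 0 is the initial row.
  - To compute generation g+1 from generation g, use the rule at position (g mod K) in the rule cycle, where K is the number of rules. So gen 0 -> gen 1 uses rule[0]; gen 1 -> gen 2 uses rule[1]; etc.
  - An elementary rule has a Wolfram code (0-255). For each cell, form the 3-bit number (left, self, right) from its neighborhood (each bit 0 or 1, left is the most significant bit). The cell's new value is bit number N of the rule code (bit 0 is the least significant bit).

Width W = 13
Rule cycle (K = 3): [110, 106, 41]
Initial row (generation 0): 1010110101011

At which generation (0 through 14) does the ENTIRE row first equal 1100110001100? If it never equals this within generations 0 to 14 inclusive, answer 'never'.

Gen 0: 1010110101011
Gen 1 (rule 110): 1111111111111
Gen 2 (rule 106): 1000000000001
Gen 3 (rule 41): 0011111111100
Gen 4 (rule 110): 0110000000100
Gen 5 (rule 106): 1110000001000
Gen 6 (rule 41): 1000111100011
Gen 7 (rule 110): 1001100100111
Gen 8 (rule 106): 0011101001101
Gen 9 (rule 41): 1010010001010
Gen 10 (rule 110): 1110110011110
Gen 11 (rule 106): 1011110110010
Gen 12 (rule 41): 0110001100000
Gen 13 (rule 110): 1110011100000
Gen 14 (rule 106): 1010110100000

Answer: never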